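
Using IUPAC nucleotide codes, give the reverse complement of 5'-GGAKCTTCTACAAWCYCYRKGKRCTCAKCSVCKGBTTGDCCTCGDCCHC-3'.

Standard pairs A↔T, G↔C; ambiguity codes pair R↔Y, K↔M, W↔W, S↔S, B↔V, D↔H. Complement (CCTMGAAGATGTTWGRGRYMCMYGAGTMGSBGMCVAACHGGAGCHGGDG), then reverse for 5'→3'.

5'-GDGGHCGAGGHCAAVCMGBSGMTGAGYMCMYRGRGWTTGTAGAAGMTCC-3'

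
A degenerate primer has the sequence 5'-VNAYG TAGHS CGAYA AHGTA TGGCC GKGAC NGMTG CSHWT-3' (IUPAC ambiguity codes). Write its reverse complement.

5'-AWDSGCAKCNGTCMCGGCCATACDTTRTCGSDCTACRTNB-3'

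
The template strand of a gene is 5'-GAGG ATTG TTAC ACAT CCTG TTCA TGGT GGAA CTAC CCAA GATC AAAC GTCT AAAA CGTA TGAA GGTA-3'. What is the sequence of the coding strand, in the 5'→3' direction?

The coding strand is complementary and antiparallel to the template: take the complement (A↔T, G↔C) and reverse.

5'-TACCTTCATACGTTTTAGACGTTTGATCTTGGGTAGTTCCACCATGAACAGGATGTGTAACAATCCTC-3'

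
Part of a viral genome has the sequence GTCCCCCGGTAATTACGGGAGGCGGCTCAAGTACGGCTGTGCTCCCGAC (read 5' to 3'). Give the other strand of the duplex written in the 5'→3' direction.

5'-GTCGGGAGCACAGCCGTACTTGAGCCGCCTCCCGTAATTACCGGGGGAC-3'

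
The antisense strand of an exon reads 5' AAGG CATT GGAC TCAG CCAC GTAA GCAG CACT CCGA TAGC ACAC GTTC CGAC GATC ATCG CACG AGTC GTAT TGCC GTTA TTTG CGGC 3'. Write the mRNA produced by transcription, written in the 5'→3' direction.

The mRNA has the sequence of the coding strand (reverse complement of the template) with T→U. Reverse complement of AAGGCATTGGACTCAGCCACGTAAGCAGCACTCCGATAGCACACGTTCCGACGATCATCGCACGAGTCGTATTGCCGTTATTTGCGGC is GCCGCAAATAACGGCAATACGACTCGTGCGATGATCGTCGGAACGTGTGCTATCGGAGTGCTGCTTACGTGGCTGAGTCCAATGCCTT; then T→U.

5'-GCCGCAAAUAACGGCAAUACGACUCGUGCGAUGAUCGUCGGAACGUGUGCUAUCGGAGUGCUGCUUACGUGGCUGAGUCCAAUGCCUU-3'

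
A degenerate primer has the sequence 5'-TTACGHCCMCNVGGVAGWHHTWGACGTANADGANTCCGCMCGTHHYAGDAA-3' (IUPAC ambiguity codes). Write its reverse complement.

Standard pairs A↔T, G↔C; ambiguity codes pair Y↔R, M↔K, W↔W, D↔H, V↔B, N↔N. Complement (AATGCDGGKGNBCCBTCWDDAWCTGCATNTHCTNAGGCGKGCADDRTCHTT), then reverse for 5'→3'.

5'-TTHCTRDDACGKGCGGANTCHTNTACGTCWADDWCTBCCBNGKGGDCGTAA-3'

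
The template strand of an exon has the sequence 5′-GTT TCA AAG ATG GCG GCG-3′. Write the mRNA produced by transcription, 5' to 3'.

5'-CGCCGCCAUCUUUGAAAC-3'

The mRNA has the sequence of the coding strand (reverse complement of the template) with T→U. Reverse complement of GTTTCAAAGATGGCGGCG is CGCCGCCATCTTTGAAAC; then T→U.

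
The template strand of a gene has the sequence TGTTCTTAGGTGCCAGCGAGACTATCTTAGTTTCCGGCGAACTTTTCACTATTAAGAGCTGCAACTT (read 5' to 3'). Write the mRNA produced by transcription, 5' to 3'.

5'-AAGUUGCAGCUCUUAAUAGUGAAAAGUUCGCCGGAAACUAAGAUAGUCUCGCUGGCACCUAAGAACA-3'

RNA polymerase reads the template 3'→5' and synthesizes mRNA 5'→3' by base-pairing (A→U, T→A, G↔C). The complement of the template is ACAAGAATCCACGGTCGCTCTGATAGAATCAAAGGCCGCTTGAAAAGTGATAATTCTCGACGTTGAA; antiparallel, so 5'→3' the coding strand is AAGTTGCAGCTCTTAATAGTGAAAAGTTCGCCGGAAACTAAGATAGTCTCGCTGGCACCTAAGAACA. Replace T with U for the mRNA.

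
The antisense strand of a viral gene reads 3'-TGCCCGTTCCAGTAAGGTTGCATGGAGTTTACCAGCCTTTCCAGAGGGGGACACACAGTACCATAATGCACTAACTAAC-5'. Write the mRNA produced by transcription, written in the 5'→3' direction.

Reading the template 3'→5' as shown, RNA polymerase pairs each base (A→U, T→A, G↔C) to build mRNA 5'→3' directly.

5'-ACGGGCAAGGUCAUUCCAACGUACCUCAAAUGGUCGGAAAGGUCUCCCCCUGUGUGUCAUGGUAUUACGUGAUUGAUUG-3'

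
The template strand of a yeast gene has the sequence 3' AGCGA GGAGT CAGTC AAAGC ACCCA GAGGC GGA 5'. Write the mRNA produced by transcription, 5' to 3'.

Reading the template 3'→5' as shown, RNA polymerase pairs each base (A→U, T→A, G↔C) to build mRNA 5'→3' directly.

5'-UCGCUCCUCAGUCAGUUUCGUGGGUCUCCGCCU-3'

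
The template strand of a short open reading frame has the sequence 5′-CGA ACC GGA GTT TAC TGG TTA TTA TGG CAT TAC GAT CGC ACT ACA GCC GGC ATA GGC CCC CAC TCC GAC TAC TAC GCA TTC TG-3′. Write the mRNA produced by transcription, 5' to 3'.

RNA polymerase reads the template 3'→5' and synthesizes mRNA 5'→3' by base-pairing (A→U, T→A, G↔C). The complement of the template is GCTTGGCCTCAAATGACCAATAATACCGTAATGCTAGCGTGATGTCGGCCGTATCCGGGGGTGAGGCTGATGATGCGTAAGAC; antiparallel, so 5'→3' the coding strand is CAGAATGCGTAGTAGTCGGAGTGGGGGCCTATGCCGGCTGTAGTGCGATCGTAATGCCATAATAACCAGTAAACTCCGGTTCG. Replace T with U for the mRNA.

5'-CAGAAUGCGUAGUAGUCGGAGUGGGGGCCUAUGCCGGCUGUAGUGCGAUCGUAAUGCCAUAAUAACCAGUAAACUCCGGUUCG-3'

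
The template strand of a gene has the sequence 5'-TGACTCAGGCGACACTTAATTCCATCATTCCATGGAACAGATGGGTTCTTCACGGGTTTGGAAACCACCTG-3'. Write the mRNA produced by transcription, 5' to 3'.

5'-CAGGUGGUUUCCAAACCCGUGAAGAACCCAUCUGUUCCAUGGAAUGAUGGAAUUAAGUGUCGCCUGAGUCA-3'

The mRNA has the sequence of the coding strand (reverse complement of the template) with T→U. Reverse complement of TGACTCAGGCGACACTTAATTCCATCATTCCATGGAACAGATGGGTTCTTCACGGGTTTGGAAACCACCTG is CAGGTGGTTTCCAAACCCGTGAAGAACCCATCTGTTCCATGGAATGATGGAATTAAGTGTCGCCTGAGTCA; then T→U.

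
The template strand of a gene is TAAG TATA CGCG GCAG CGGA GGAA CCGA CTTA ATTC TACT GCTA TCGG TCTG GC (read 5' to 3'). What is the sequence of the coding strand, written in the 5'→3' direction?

5'-GCCAGACCGATAGCAGTAGAATTAAGTCGGTTCCTCCGCTGCCGCGTATACTTA-3'

The coding strand is complementary and antiparallel to the template: take the complement (A↔T, G↔C) and reverse.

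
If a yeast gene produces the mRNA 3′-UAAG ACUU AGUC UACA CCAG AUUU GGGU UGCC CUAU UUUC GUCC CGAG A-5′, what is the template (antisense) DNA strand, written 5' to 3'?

5'-ATTCTGAATCAGATGTGGTCTAAACCCAACGGGATAAAAGCAGGGCTCT-3'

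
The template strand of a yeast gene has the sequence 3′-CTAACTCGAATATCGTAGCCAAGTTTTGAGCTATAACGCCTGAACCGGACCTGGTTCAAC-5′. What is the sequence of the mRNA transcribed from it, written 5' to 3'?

Reading the template 3'→5' as shown, RNA polymerase pairs each base (A→U, T→A, G↔C) to build mRNA 5'→3' directly.

5'-GAUUGAGCUUAUAGCAUCGGUUCAAAACUCGAUAUUGCGGACUUGGCCUGGACCAAGUUG-3'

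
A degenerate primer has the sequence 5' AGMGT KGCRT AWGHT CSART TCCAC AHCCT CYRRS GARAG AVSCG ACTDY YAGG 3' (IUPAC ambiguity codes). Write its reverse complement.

5'-CCTRRHAGTCGSBTCTYTCSYYRGAGGDTGTGGAAYTSGADCWTAYGCMACKCT-3'

Standard pairs A↔T, G↔C; ambiguity codes pair R↔Y, M↔K, W↔W, S↔S, D↔H, V↔B. Complement (TCKCAMCGYATWCDAGSTYAAGGTGTDGGAGRYYSCTYTCTBSGCTGAHRRTCC), then reverse for 5'→3'.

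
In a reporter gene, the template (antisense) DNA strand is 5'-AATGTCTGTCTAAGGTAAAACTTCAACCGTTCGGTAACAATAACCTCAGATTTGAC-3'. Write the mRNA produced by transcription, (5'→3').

5'-GUCAAAUCUGAGGUUAUUGUUACCGAACGGUUGAAGUUUUACCUUAGACAGACAUU-3'

RNA polymerase reads the template 3'→5' and synthesizes mRNA 5'→3' by base-pairing (A→U, T→A, G↔C). The complement of the template is TTACAGACAGATTCCATTTTGAAGTTGGCAAGCCATTGTTATTGGAGTCTAAACTG; antiparallel, so 5'→3' the coding strand is GTCAAATCTGAGGTTATTGTTACCGAACGGTTGAAGTTTTACCTTAGACAGACATT. Replace T with U for the mRNA.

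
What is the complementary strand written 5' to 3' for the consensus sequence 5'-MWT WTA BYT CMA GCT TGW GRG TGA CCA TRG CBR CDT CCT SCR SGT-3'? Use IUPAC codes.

Standard pairs A↔T, G↔C; ambiguity codes pair R↔Y, M↔K, W↔W, S↔S, B↔V, D↔H. Complement (KWAWATVRAGKTCGAACWCYCACTGGTAYCGVYGHAGGASGYSCA), then reverse for 5'→3'.

5′-ACSYGSAGGAHGYVGCYATGGTCACYCWCAAGCTKGARVTAWAWK-3′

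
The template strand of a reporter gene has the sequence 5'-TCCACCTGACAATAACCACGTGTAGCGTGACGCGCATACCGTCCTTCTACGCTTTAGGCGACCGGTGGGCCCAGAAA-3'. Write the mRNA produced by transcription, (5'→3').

5′-UUUCUGGGCCCACCGGUCGCCUAAAGCGUAGAAGGACGGUAUGCGCGUCACGCUACACGUGGUUAUUGUCAGGUGGA-3′

The mRNA has the sequence of the coding strand (reverse complement of the template) with T→U. Reverse complement of TCCACCTGACAATAACCACGTGTAGCGTGACGCGCATACCGTCCTTCTACGCTTTAGGCGACCGGTGGGCCCAGAAA is TTTCTGGGCCCACCGGTCGCCTAAAGCGTAGAAGGACGGTATGCGCGTCACGCTACACGTGGTTATTGTCAGGTGGA; then T→U.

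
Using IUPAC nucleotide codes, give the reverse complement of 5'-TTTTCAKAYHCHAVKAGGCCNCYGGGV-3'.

5'-BCCCRGNGGCCTMBTDGDRTMTGAAAA-3'

Standard pairs A↔T, G↔C; ambiguity codes pair Y↔R, K↔M, H↔D, V↔B, N↔N. Complement (AAAAGTMTRDGDTBMTCCGGNGRCCCB), then reverse for 5'→3'.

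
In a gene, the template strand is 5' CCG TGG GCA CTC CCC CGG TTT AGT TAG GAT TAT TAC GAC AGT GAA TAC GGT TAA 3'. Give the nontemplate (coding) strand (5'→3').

5'-TTAACCGTATTCACTGTCGTAATAATCCTAACTAAACCGGGGGAGTGCCCACGG-3'

The coding strand is complementary and antiparallel to the template: take the complement (A↔T, G↔C) and reverse.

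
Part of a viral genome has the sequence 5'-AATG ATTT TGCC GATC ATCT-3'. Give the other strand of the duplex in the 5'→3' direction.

5'-AGATGATCGGCAAAATCATT-3'

The complement of AATGATTTTGCCGATCATCT is TTACTAAAACGGCTAGTAGA (A↔T, G↔C). DNA strands are antiparallel, so the complementary strand runs 3'→5'; reversing gives the 5'→3' form.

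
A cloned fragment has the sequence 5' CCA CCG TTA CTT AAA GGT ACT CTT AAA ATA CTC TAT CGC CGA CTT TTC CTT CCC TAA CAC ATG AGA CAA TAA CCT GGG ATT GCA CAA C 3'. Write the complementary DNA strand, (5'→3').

The complement of CCACCGTTACTTAAAGGTACTCTTAAAATACTCTATCGCCGACTTTTCCTTCCCTAACACATGAGACAATAACCTGGGATTGCACAAC is GGTGGCAATGAATTTCCATGAGAATTTTATGAGATAGCGGCTGAAAAGGAAGGGATTGTGTACTCTGTTATTGGACCCTAACGTGTTG (A↔T, G↔C). DNA strands are antiparallel, so the complementary strand runs 3'→5'; reversing gives the 5'→3' form.

5'-GTTGTGCAATCCCAGGTTATTGTCTCATGTGTTAGGGAAGGAAAAGTCGGCGATAGAGTATTTTAAGAGTACCTTTAAGTAACGGTGG-3'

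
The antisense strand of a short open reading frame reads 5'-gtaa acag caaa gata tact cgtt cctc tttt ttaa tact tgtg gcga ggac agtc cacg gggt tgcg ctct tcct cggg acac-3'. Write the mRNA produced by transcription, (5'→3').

5'-GUGUCCCGAGGAAGAGCGCAACCCCGUGGACUGUCCUCGCCACAAGUAUUAAAAAAGAGGAACGAGUAUAUCUUUGCUGUUUAC-3'

The mRNA has the sequence of the coding strand (reverse complement of the template) with T→U. Reverse complement of GTAAACAGCAAAGATATACTCGTTCCTCTTTTTTAATACTTGTGGCGAGGACAGTCCACGGGGTTGCGCTCTTCCTCGGGACAC is GTGTCCCGAGGAAGAGCGCAACCCCGTGGACTGTCCTCGCCACAAGTATTAAAAAAGAGGAACGAGTATATCTTTGCTGTTTAC; then T→U.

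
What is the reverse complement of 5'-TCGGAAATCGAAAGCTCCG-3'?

Complement each base (A↔T, G↔C): AGCCTTTAGCTTTCGAGGC. Then reverse.

5′-CGGAGCTTTCGATTTCCGA-3′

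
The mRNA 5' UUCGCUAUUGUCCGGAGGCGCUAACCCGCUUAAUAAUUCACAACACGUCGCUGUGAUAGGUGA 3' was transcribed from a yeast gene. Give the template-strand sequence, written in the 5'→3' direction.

5'-TCACCTATCACAGCGACGTGTTGTGAATTATTAAGCGGGTTAGCGCCTCCGGACAATAGCGAA-3'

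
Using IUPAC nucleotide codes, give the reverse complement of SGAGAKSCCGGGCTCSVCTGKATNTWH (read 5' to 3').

5'-DWANATMCAGBSGAGCCCGGSMTCTCS-3'

Standard pairs A↔T, G↔C; ambiguity codes pair K↔M, W↔W, S↔S, H↔D, V↔B, N↔N. Complement (SCTCTMSGGCCCGAGSBGACMTANAWD), then reverse for 5'→3'.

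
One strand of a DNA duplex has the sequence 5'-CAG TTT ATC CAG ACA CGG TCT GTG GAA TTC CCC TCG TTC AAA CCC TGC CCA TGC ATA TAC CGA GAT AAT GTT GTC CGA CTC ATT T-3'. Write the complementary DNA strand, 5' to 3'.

Pairing A↔T and G↔C gives GTCAAATAGGTCTGTGCCAGACACCTTAAGGGGAGCAAGTTTGGGACGGGTACGTATATGGCTCTATTACAACAGGCTGAGTAAA, running 3'→5'. Reverse for the 5'→3' convention.

5'-AAATGAGTCGGACAACATTATCTCGGTATATGCATGGGCAGGGTTTGAACGAGGGGAATTCCACAGACCGTGTCTGGATAAACTG-3'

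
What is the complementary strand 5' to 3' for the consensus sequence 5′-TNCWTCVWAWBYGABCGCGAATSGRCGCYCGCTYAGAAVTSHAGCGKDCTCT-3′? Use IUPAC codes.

5'-AGAGHMCGCTDSABTTCTRAGCGRGCGYCSATTCGCGVTCRVWTWBGAWGNA-3'

Standard pairs A↔T, G↔C; ambiguity codes pair R↔Y, K↔M, W↔W, S↔S, B↔V, D↔H, N↔N. Complement (ANGWAGBWTWVRCTVGCGCTTASCYGCGRGCGARTCTTBASDTCGCMHGAGA), then reverse for 5'→3'.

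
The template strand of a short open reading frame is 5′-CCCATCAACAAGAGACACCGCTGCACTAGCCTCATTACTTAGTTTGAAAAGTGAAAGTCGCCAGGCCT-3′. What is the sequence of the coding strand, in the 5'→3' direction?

5'-AGGCCTGGCGACTTTCACTTTTCAAACTAAGTAATGAGGCTAGTGCAGCGGTGTCTCTTGTTGATGGG-3'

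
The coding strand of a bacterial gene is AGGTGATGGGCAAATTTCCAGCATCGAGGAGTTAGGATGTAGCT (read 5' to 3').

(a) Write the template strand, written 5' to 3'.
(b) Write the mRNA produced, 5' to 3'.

(a) The template strand is the reverse complement of the coding strand: complement TCCACTACCCGTTTAAAGGTCGTAGCTCCTCAATCCTACATCGA, then reverse.
(b) mRNA matches the coding strand with T→U.

(a) 5'-AGCTACATCCTAACTCCTCGATGCTGGAAATTTGCCCATCACCT-3'
(b) 5'-AGGUGAUGGGCAAAUUUCCAGCAUCGAGGAGUUAGGAUGUAGCU-3'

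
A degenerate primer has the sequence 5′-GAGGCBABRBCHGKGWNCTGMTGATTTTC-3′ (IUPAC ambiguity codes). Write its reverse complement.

5′-GAAAATCAKCAGNWCMCDGVYVTVGCCTC-3′

Standard pairs A↔T, G↔C; ambiguity codes pair R↔Y, M↔K, W↔W, B↔V, H↔D, N↔N. Complement (CTCCGVTVYVGDCMCWNGACKACTAAAAG), then reverse for 5'→3'.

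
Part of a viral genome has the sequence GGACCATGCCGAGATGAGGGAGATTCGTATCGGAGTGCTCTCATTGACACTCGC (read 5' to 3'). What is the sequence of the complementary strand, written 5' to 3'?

5'-GCGAGTGTCAATGAGAGCACTCCGATACGAATCTCCCTCATCTCGGCATGGTCC-3'

The complement of GGACCATGCCGAGATGAGGGAGATTCGTATCGGAGTGCTCTCATTGACACTCGC is CCTGGTACGGCTCTACTCCCTCTAAGCATAGCCTCACGAGAGTAACTGTGAGCG (A↔T, G↔C). DNA strands are antiparallel, so the complementary strand runs 3'→5'; reversing gives the 5'→3' form.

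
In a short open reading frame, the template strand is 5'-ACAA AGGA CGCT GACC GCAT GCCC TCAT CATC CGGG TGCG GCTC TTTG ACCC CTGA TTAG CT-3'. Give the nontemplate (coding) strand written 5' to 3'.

5′-AGCTAATCAGGGGTCAAAGAGCCGCACCCGGATGATGAGGGCATGCGGTCAGCGTCCTTTGT-3′

The coding strand is complementary and antiparallel to the template: take the complement (A↔T, G↔C) and reverse.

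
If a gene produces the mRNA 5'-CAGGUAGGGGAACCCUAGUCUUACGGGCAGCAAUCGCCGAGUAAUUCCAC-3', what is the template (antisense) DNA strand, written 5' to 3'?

5'-GTGGAATTACTCGGCGATTGCTGCCCGTAAGACTAGGGTTCCCCTACCTG-3'

Replace U with T to get the coding DNA strand: CAGGTAGGGGAACCCTAGTCTTACGGGCAGCAATCGCCGAGTAATTCCAC. The template strand is its reverse complement (complement GTCCATCCCCTTGGGATCAGAATGCCCGTCGTTAGCGGCTCATTAAGGTG, then reverse).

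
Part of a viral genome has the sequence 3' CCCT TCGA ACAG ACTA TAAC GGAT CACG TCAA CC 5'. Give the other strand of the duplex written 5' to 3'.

The strand is given 3'→5', so its complement runs 5'→3' in the same left-to-right order: pair each base A↔T, G↔C.

5′-GGGAAGCTTGTCTGATATTGCCTAGTGCAGTTGG-3′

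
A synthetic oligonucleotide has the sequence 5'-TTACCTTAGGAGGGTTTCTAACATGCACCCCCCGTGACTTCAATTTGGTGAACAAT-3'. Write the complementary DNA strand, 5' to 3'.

5'-ATTGTTCACCAAATTGAAGTCACGGGGGGTGCATGTTAGAAACCCTCCTAAGGTAA-3'

The complement of TTACCTTAGGAGGGTTTCTAACATGCACCCCCCGTGACTTCAATTTGGTGAACAAT is AATGGAATCCTCCCAAAGATTGTACGTGGGGGGCACTGAAGTTAAACCACTTGTTA (A↔T, G↔C). DNA strands are antiparallel, so the complementary strand runs 3'→5'; reversing gives the 5'→3' form.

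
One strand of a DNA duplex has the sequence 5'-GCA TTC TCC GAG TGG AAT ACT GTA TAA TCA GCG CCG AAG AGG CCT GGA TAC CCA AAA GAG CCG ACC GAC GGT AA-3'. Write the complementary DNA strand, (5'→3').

Pairing A↔T and G↔C gives CGTAAGAGGCTCACCTTATGACATATTAGTCGCGGCTTCTCCGGACCTATGGGTTTTCTCGGCTGGCTGCCATT, running 3'→5'. Reverse for the 5'→3' convention.

5′-TTACCGTCGGTCGGCTCTTTTGGGTATCCAGGCCTCTTCGGCGCTGATTATACAGTATTCCACTCGGAGAATGC-3′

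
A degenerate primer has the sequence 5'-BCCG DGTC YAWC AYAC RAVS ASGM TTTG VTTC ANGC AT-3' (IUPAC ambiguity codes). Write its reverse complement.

Standard pairs A↔T, G↔C; ambiguity codes pair R↔Y, M↔K, W↔W, S↔S, B↔V, D↔H, N↔N. Complement (VGGCHCAGRTWGTRTGYTBSTSCKAAACBAAGTNCGTA), then reverse for 5'→3'.

5'-ATGCNTGAABCAAAKCSTSBTYGTRTGWTRGACHCGGV-3'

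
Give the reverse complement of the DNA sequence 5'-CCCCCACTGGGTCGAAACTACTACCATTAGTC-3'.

Reading the sequence 3'→5' and pairing each base (A↔T, G↔C) gives the reverse complement directly.

5'-GACTAATGGTAGTAGTTTCGACCCAGTGGGGG-3'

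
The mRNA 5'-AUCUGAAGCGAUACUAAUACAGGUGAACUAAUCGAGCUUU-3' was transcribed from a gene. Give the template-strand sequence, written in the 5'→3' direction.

Replace U with T to get the coding DNA strand: ATCTGAAGCGATACTAATACAGGTGAACTAATCGAGCTTT. The template strand is its reverse complement (complement TAGACTTCGCTATGATTATGTCCACTTGATTAGCTCGAAA, then reverse).

5′-AAAGCTCGATTAGTTCACCTGTATTAGTATCGCTTCAGAT-3′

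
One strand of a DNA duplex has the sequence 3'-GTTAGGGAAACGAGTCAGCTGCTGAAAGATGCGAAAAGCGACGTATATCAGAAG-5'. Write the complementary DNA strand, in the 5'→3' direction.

The strand is given 3'→5', so its complement runs 5'→3' in the same left-to-right order: pair each base A↔T, G↔C.

5′-CAATCCCTTTGCTCAGTCGACGACTTTCTACGCTTTTCGCTGCATATAGTCTTC-3′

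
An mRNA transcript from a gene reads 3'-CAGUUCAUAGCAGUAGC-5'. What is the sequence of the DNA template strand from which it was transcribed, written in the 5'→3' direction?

Written 5'→3' the mRNA is CGAUGACGAUACUUGAC, so the coding DNA strand is CGATGACGATACTTGAC. The template is its reverse complement.

5'-GTCAAGTATCGTCATCG-3'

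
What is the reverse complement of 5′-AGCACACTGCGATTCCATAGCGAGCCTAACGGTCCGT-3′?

5'-ACGGACCGTTAGGCTCGCTATGGAATCGCAGTGTGCT-3'

Complement each base (A↔T, G↔C): TCGTGTGACGCTAAGGTATCGCTCGGATTGCCAGGCA. Then reverse.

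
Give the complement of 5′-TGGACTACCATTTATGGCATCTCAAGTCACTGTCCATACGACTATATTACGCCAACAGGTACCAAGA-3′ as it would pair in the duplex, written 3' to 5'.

Base-pairing A↔T, G↔C gives the complement. The complementary strand is antiparallel, so paired with a 5'→3' strand it runs 3'→5'.

3'-ACCTGATGGTAAATACCGTAGAGTTCAGTGACAGGTATGCTGATATAATGCGGTTGTCCATGGTTCT-5'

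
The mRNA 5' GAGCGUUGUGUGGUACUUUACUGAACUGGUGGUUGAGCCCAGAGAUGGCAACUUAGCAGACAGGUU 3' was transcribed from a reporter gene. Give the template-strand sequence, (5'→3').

Replace U with T to get the coding DNA strand: GAGCGTTGTGTGGTACTTTACTGAACTGGTGGTTGAGCCCAGAGATGGCAACTTAGCAGACAGGTT. The template strand is its reverse complement (complement CTCGCAACACACCATGAAATGACTTGACCACCAACTCGGGTCTCTACCGTTGAATCGTCTGTCCAA, then reverse).

5'-AACCTGTCTGCTAAGTTGCCATCTCTGGGCTCAACCACCAGTTCAGTAAAGTACCACACAACGCTC-3'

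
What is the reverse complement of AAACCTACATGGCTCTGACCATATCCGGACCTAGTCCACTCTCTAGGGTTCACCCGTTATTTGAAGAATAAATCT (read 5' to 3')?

5'-AGATTTATTCTTCAAATAACGGGTGAACCCTAGAGAGTGGACTAGGTCCGGATATGGTCAGAGCCATGTAGGTTT-3'

Reading the sequence 3'→5' and pairing each base (A↔T, G↔C) gives the reverse complement directly.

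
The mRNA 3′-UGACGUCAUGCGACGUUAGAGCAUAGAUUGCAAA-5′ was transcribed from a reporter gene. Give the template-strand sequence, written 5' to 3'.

5'-ACTGCAGTACGCTGCAATCTCGTATCTAACGTTT-3'

Written 5'→3' the mRNA is AAACGUUAGAUACGAGAUUGCAGCGUACUGCAGU, so the coding DNA strand is AAACGTTAGATACGAGATTGCAGCGTACTGCAGT. The template is its reverse complement.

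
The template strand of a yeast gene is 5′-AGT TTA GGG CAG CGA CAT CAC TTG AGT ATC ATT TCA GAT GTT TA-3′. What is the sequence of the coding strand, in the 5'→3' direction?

5'-TAAACATCTGAAATGATACTCAAGTGATGTCGCTGCCCTAAACT-3'

The coding strand is complementary and antiparallel to the template: take the complement (A↔T, G↔C) and reverse.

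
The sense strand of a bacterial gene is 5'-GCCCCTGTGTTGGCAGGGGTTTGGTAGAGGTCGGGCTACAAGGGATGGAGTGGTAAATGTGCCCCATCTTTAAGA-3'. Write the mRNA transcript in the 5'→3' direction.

5'-GCCCCUGUGUUGGCAGGGGUUUGGUAGAGGUCGGGCUACAAGGGAUGGAGUGGUAAAUGUGCCCCAUCUUUAAGA-3'

mRNA has the coding-strand sequence with U in place of T.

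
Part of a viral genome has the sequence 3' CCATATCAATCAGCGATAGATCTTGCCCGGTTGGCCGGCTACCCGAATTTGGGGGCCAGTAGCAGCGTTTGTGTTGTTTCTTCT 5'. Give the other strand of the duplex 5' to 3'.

The strand is given 3'→5', so its complement runs 5'→3' in the same left-to-right order: pair each base A↔T, G↔C.

5′-GGTATAGTTAGTCGCTATCTAGAACGGGCCAACCGGCCGATGGGCTTAAACCCCCGGTCATCGTCGCAAACACAACAAAGAAGA-3′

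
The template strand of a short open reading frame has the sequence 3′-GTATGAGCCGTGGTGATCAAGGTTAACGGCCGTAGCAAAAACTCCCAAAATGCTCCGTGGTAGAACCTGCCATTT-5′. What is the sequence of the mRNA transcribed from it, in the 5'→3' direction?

5′-CAUACUCGGCACCACUAGUUCCAAUUGCCGGCAUCGUUUUUGAGGGUUUUACGAGGCACCAUCUUGGACGGUAAA-3′

Reading the template 3'→5' as shown, RNA polymerase pairs each base (A→U, T→A, G↔C) to build mRNA 5'→3' directly.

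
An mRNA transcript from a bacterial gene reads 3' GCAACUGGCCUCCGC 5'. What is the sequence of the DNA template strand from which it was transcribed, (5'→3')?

5'-CGTTGACCGGAGGCG-3'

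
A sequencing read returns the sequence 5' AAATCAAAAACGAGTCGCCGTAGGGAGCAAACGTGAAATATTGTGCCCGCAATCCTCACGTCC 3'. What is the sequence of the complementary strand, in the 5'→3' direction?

5'-GGACGTGAGGATTGCGGGCACAATATTTCACGTTTGCTCCCTACGGCGACTCGTTTTTGATTT-3'

The complement of AAATCAAAAACGAGTCGCCGTAGGGAGCAAACGTGAAATATTGTGCCCGCAATCCTCACGTCC is TTTAGTTTTTGCTCAGCGGCATCCCTCGTTTGCACTTTATAACACGGGCGTTAGGAGTGCAGG (A↔T, G↔C). DNA strands are antiparallel, so the complementary strand runs 3'→5'; reversing gives the 5'→3' form.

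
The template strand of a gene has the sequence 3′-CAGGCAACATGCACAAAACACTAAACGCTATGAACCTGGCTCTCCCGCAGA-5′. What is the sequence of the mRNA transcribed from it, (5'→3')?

5'-GUCCGUUGUACGUGUUUUGUGAUUUGCGAUACUUGGACCGAGAGGGCGUCU-3'

Reading the template 3'→5' as shown, RNA polymerase pairs each base (A→U, T→A, G↔C) to build mRNA 5'→3' directly.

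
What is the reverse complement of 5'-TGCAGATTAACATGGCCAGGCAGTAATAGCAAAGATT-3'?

Complement each base (A↔T, G↔C): ACGTCTAATTGTACCGGTCCGTCATTATCGTTTCTAA. Then reverse.

5'-AATCTTTGCTATTACTGCCTGGCCATGTTAATCTGCA-3'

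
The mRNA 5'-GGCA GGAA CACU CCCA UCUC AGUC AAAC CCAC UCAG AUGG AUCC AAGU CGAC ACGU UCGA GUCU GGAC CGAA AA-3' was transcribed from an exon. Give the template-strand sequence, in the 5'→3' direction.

Replace U with T to get the coding DNA strand: GGCAGGAACACTCCCATCTCAGTCAAACCCACTCAGATGGATCCAAGTCGACACGTTCGAGTCTGGACCGAAAA. The template strand is its reverse complement (complement CCGTCCTTGTGAGGGTAGAGTCAGTTTGGGTGAGTCTACCTAGGTTCAGCTGTGCAAGCTCAGACCTGGCTTTT, then reverse).

5'-TTTTCGGTCCAGACTCGAACGTGTCGACTTGGATCCATCTGAGTGGGTTTGACTGAGATGGGAGTGTTCCTGCC-3'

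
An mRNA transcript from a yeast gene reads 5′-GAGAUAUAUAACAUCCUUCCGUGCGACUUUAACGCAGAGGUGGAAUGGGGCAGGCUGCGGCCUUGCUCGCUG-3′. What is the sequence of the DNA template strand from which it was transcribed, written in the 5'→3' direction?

Replace U with T to get the coding DNA strand: GAGATATATAACATCCTTCCGTGCGACTTTAACGCAGAGGTGGAATGGGGCAGGCTGCGGCCTTGCTCGCTG. The template strand is its reverse complement (complement CTCTATATATTGTAGGAAGGCACGCTGAAATTGCGTCTCCACCTTACCCCGTCCGACGCCGGAACGAGCGAC, then reverse).

5′-CAGCGAGCAAGGCCGCAGCCTGCCCCATTCCACCTCTGCGTTAAAGTCGCACGGAAGGATGTTATATATCTC-3′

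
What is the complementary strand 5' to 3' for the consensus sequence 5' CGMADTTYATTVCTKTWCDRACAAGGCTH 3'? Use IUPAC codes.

5′-DAGCCTTGTYHGWAMAGBAATRAAHTKCG-3′

Standard pairs A↔T, G↔C; ambiguity codes pair R↔Y, M↔K, W↔W, D↔H, V↔B. Complement (GCKTHAARTAABGAMAWGHYTGTTCCGAD), then reverse for 5'→3'.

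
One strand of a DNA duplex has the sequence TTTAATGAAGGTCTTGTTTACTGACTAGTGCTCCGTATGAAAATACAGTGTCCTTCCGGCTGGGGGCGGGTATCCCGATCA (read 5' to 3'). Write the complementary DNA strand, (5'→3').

5'-TGATCGGGATACCCGCCCCCAGCCGGAAGGACACTGTATTTTCATACGGAGCACTAGTCAGTAAACAAGACCTTCATTAAA-3'

Pairing A↔T and G↔C gives AAATTACTTCCAGAACAAATGACTGATCACGAGGCATACTTTTATGTCACAGGAAGGCCGACCCCCGCCCATAGGGCTAGT, running 3'→5'. Reverse for the 5'→3' convention.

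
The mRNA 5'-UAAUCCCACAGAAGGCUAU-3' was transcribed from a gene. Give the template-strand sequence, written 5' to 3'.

Replace U with T to get the coding DNA strand: TAATCCCACAGAAGGCTAT. The template strand is its reverse complement (complement ATTAGGGTGTCTTCCGATA, then reverse).

5'-ATAGCCTTCTGTGGGATTA-3'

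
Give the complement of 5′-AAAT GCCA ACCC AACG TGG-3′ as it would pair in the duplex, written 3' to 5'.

3'-TTTACGGTTGGGTTGCACC-5'

Base-pairing A↔T, G↔C gives the complement. The complementary strand is antiparallel, so paired with a 5'→3' strand it runs 3'→5'.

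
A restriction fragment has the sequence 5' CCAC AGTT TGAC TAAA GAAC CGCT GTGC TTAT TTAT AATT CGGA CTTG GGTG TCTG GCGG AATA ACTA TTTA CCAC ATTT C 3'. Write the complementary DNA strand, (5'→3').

5′-GAAATGTGGTAAATAGTTATTCCGCCAGACACCCAAGTCCGAATTATAAATAAGCACAGCGGTTCTTTAGTCAAACTGTGG-3′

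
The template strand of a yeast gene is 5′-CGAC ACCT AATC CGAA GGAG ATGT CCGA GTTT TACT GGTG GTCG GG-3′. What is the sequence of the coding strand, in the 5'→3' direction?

5′-CCCGACCACCAGTAAAACTCGGACATCTCCTTCGGATTAGGTGTCG-3′

The coding strand is complementary and antiparallel to the template: take the complement (A↔T, G↔C) and reverse.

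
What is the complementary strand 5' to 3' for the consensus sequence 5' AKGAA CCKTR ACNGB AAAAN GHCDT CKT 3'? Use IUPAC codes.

5′-AMGAHGDCNTTTTVCNGTYAMGGTTCMT-3′

Standard pairs A↔T, G↔C; ambiguity codes pair R↔Y, K↔M, B↔V, D↔H, N↔N. Complement (TMCTTGGMAYTGNCVTTTTNCDGHAGMA), then reverse for 5'→3'.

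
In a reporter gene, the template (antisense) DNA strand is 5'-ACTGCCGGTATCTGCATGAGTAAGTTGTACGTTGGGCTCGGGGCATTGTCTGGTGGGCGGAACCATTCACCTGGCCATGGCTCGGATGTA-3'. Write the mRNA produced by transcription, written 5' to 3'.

The mRNA has the sequence of the coding strand (reverse complement of the template) with T→U. Reverse complement of ACTGCCGGTATCTGCATGAGTAAGTTGTACGTTGGGCTCGGGGCATTGTCTGGTGGGCGGAACCATTCACCTGGCCATGGCTCGGATGTA is TACATCCGAGCCATGGCCAGGTGAATGGTTCCGCCCACCAGACAATGCCCCGAGCCCAACGTACAACTTACTCATGCAGATACCGGCAGT; then T→U.

5'-UACAUCCGAGCCAUGGCCAGGUGAAUGGUUCCGCCCACCAGACAAUGCCCCGAGCCCAACGUACAACUUACUCAUGCAGAUACCGGCAGU-3'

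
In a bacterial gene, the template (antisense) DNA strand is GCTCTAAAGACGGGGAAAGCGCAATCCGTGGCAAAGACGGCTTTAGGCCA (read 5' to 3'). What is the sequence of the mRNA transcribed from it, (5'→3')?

5'-UGGCCUAAAGCCGUCUUUGCCACGGAUUGCGCUUUCCCCGUCUUUAGAGC-3'

RNA polymerase reads the template 3'→5' and synthesizes mRNA 5'→3' by base-pairing (A→U, T→A, G↔C). The complement of the template is CGAGATTTCTGCCCCTTTCGCGTTAGGCACCGTTTCTGCCGAAATCCGGT; antiparallel, so 5'→3' the coding strand is TGGCCTAAAGCCGTCTTTGCCACGGATTGCGCTTTCCCCGTCTTTAGAGC. Replace T with U for the mRNA.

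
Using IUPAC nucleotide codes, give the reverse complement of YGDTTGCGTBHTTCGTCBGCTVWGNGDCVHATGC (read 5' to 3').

Standard pairs A↔T, G↔C; ambiguity codes pair Y↔R, W↔W, B↔V, D↔H, N↔N. Complement (RCHAACGCAVDAAGCAGVCGABWCNCHGBDTACG), then reverse for 5'→3'.

5'-GCATDBGHCNCWBAGCVGACGAADVACGCAAHCR-3'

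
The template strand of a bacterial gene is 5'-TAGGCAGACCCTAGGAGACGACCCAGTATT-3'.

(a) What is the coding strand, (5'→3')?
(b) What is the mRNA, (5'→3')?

(a) The coding strand is the reverse complement of the template: complement ATCCGTCTGGGATCCTCTGCTGGGTCATAA, then reverse.
(b) mRNA has the coding-strand sequence with T→U.

(a) 5'-AATACTGGGTCGTCTCCTAGGGTCTGCCTA-3'
(b) 5′-AAUACUGGGUCGUCUCCUAGGGUCUGCCUA-3′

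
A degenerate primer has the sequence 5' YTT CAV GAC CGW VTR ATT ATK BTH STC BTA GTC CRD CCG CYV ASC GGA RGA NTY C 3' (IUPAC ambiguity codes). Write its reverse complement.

5'-GRANTCYTCCGSTBRGCGGHYGGACTAVGASDAVMATAATYABWCGGTCBTGAAR-3'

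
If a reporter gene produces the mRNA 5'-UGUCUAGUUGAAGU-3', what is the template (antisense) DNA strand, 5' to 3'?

5'-ACTTCAACTAGACA-3'

Replace U with T to get the coding DNA strand: TGTCTAGTTGAAGT. The template strand is its reverse complement (complement ACAGATCAACTTCA, then reverse).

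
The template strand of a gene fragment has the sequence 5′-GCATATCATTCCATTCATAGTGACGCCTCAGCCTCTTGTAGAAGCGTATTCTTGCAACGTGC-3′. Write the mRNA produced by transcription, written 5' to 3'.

5'-GCACGUUGCAAGAAUACGCUUCUACAAGAGGCUGAGGCGUCACUAUGAAUGGAAUGAUAUGC-3'

RNA polymerase reads the template 3'→5' and synthesizes mRNA 5'→3' by base-pairing (A→U, T→A, G↔C). The complement of the template is CGTATAGTAAGGTAAGTATCACTGCGGAGTCGGAGAACATCTTCGCATAAGAACGTTGCACG; antiparallel, so 5'→3' the coding strand is GCACGTTGCAAGAATACGCTTCTACAAGAGGCTGAGGCGTCACTATGAATGGAATGATATGC. Replace T with U for the mRNA.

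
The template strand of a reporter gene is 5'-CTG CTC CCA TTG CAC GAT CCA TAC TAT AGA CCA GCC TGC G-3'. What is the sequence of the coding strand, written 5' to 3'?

The coding strand is complementary and antiparallel to the template: take the complement (A↔T, G↔C) and reverse.

5'-CGCAGGCTGGTCTATAGTATGGATCGTGCAATGGGAGCAG-3'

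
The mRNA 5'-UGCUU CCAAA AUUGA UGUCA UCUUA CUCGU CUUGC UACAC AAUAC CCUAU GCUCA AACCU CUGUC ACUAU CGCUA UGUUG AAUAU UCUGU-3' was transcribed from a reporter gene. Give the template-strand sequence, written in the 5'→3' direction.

Replace U with T to get the coding DNA strand: TGCTTCCAAAATTGATGTCATCTTACTCGTCTTGCTACACAATACCCTATGCTCAAACCTCTGTCACTATCGCTATGTTGAATATTCTGT. The template strand is its reverse complement (complement ACGAAGGTTTTAACTACAGTAGAATGAGCAGAACGATGTGTTATGGGATACGAGTTTGGAGACAGTGATAGCGATACAACTTATAAGACA, then reverse).

5'-ACAGAATATTCAACATAGCGATAGTGACAGAGGTTTGAGCATAGGGTATTGTGTAGCAAGACGAGTAAGATGACATCAATTTTGGAAGCA-3'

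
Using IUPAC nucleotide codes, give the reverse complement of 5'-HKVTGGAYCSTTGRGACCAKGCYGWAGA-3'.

Standard pairs A↔T, G↔C; ambiguity codes pair R↔Y, K↔M, W↔W, S↔S, H↔D, V↔B. Complement (DMBACCTRGSAACYCTGGTMCGRCWTCT), then reverse for 5'→3'.

5'-TCTWCRGCMTGGTCYCAASGRTCCABMD-3'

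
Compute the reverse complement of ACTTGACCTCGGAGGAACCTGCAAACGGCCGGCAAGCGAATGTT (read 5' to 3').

5'-AACATTCGCTTGCCGGCCGTTTGCAGGTTCCTCCGAGGTCAAGT-3'

Reading the sequence 3'→5' and pairing each base (A↔T, G↔C) gives the reverse complement directly.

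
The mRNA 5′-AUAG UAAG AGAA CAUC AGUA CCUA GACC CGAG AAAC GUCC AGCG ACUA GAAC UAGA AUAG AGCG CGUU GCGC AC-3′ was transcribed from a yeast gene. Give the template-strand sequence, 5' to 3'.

Replace U with T to get the coding DNA strand: ATAGTAAGAGAACATCAGTACCTAGACCCGAGAAACGTCCAGCGACTAGAACTAGAATAGAGCGCGTTGCGCAC. The template strand is its reverse complement (complement TATCATTCTCTTGTAGTCATGGATCTGGGCTCTTTGCAGGTCGCTGATCTTGATCTTATCTCGCGCAACGCGTG, then reverse).

5′-GTGCGCAACGCGCTCTATTCTAGTTCTAGTCGCTGGACGTTTCTCGGGTCTAGGTACTGATGTTCTCTTACTAT-3′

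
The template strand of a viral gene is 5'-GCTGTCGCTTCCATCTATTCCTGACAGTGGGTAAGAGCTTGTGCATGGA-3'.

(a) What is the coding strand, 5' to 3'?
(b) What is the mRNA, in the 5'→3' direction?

(a) The coding strand is the reverse complement of the template: complement CGACAGCGAAGGTAGATAAGGACTGTCACCCATTCTCGAACACGTACCT, then reverse.
(b) mRNA has the coding-strand sequence with T→U.

(a) 5'-TCCATGCACAAGCTCTTACCCACTGTCAGGAATAGATGGAAGCGACAGC-3'
(b) 5'-UCCAUGCACAAGCUCUUACCCACUGUCAGGAAUAGAUGGAAGCGACAGC-3'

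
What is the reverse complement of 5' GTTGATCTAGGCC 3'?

5'-GGCCTAGATCAAC-3'

Reading the sequence 3'→5' and pairing each base (A↔T, G↔C) gives the reverse complement directly.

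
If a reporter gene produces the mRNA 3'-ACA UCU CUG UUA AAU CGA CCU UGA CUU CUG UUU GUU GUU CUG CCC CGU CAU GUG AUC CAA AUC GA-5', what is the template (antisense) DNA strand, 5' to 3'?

Written 5'→3' the mRNA is AGCUAAACCUAGUGUACUGCCCCGUCUUGUUGUUUGUCUUCAGUUCCAGCUAAAUUGUCUCUACA, so the coding DNA strand is AGCTAAACCTAGTGTACTGCCCCGTCTTGTTGTTTGTCTTCAGTTCCAGCTAAATTGTCTCTACA. The template is its reverse complement.

5'-TGTAGAGACAATTTAGCTGGAACTGAAGACAAACAACAAGACGGGGCAGTACACTAGGTTTAGCT-3'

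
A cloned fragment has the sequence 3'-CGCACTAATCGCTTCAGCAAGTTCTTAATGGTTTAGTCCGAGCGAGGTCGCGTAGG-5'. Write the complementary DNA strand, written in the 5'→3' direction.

The strand is given 3'→5', so its complement runs 5'→3' in the same left-to-right order: pair each base A↔T, G↔C.

5'-GCGTGATTAGCGAAGTCGTTCAAGAATTACCAAATCAGGCTCGCTCCAGCGCATCC-3'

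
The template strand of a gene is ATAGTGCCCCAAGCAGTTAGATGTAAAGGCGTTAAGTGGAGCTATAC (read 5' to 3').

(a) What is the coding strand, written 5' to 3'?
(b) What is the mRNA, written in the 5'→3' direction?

(a) 5′-GTATAGCTCCACTTAACGCCTTTACATCTAACTGCTTGGGGCACTAT-3′
(b) 5'-GUAUAGCUCCACUUAACGCCUUUACAUCUAACUGCUUGGGGCACUAU-3'

(a) The coding strand is the reverse complement of the template: complement TATCACGGGGTTCGTCAATCTACATTTCCGCAATTCACCTCGATATG, then reverse.
(b) mRNA has the coding-strand sequence with T→U.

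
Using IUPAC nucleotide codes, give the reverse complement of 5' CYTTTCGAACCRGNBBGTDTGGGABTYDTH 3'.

Standard pairs A↔T, G↔C; ambiguity codes pair R↔Y, B↔V, D↔H, N↔N. Complement (GRAAAGCTTGGYCNVVCAHACCCTVARHAD), then reverse for 5'→3'.

5′-DAHRAVTCCCAHACVVNCYGGTTCGAAARG-3′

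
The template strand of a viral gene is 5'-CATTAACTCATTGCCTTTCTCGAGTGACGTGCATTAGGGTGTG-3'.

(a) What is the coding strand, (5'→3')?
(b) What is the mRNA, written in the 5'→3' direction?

(a) 5'-CACACCCTAATGCACGTCACTCGAGAAAGGCAATGAGTTAATG-3'
(b) 5'-CACACCCUAAUGCACGUCACUCGAGAAAGGCAAUGAGUUAAUG-3'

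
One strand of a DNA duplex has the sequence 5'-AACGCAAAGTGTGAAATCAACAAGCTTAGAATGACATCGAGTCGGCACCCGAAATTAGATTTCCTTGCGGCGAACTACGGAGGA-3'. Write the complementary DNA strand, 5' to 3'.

5'-TCCTCCGTAGTTCGCCGCAAGGAAATCTAATTTCGGGTGCCGACTCGATGTCATTCTAAGCTTGTTGATTTCACACTTTGCGTT-3'

Pairing A↔T and G↔C gives TTGCGTTTCACACTTTAGTTGTTCGAATCTTACTGTAGCTCAGCCGTGGGCTTTAATCTAAAGGAACGCCGCTTGATGCCTCCT, running 3'→5'. Reverse for the 5'→3' convention.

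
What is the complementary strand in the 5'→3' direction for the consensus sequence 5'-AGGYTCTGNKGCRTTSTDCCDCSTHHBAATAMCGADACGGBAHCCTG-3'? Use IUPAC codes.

5'-CAGGDTVCCGTHTCGKTATTVDDASGHGGHASAAYGCMNCAGARCCT-3'

Standard pairs A↔T, G↔C; ambiguity codes pair R↔Y, M↔K, S↔S, B↔V, D↔H, N↔N. Complement (TCCRAGACNMCGYAASAHGGHGSADDVTTATKGCTHTGCCVTDGGAC), then reverse for 5'→3'.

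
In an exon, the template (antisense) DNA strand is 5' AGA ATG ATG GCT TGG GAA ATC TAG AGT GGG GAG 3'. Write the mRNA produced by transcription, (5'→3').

5'-CUCCCCACUCUAGAUUUCCCAAGCCAUCAUUCU-3'

The mRNA has the sequence of the coding strand (reverse complement of the template) with T→U. Reverse complement of AGAATGATGGCTTGGGAAATCTAGAGTGGGGAG is CTCCCCACTCTAGATTTCCCAAGCCATCATTCT; then T→U.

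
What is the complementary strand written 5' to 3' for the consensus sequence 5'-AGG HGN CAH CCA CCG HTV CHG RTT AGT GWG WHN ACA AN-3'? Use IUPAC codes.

5'-NTTGTNDWCWCACTAAYCDGBADCGGTGGDTGNCDCCT-3'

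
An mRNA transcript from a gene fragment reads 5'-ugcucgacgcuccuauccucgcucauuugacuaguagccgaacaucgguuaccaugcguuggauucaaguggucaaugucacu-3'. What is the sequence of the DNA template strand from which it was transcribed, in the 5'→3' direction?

5′-AGTGACATTGACCACTTGAATCCAACGCATGGTAACCGATGTTCGGCTACTAGTCAAATGAGCGAGGATAGGAGCGTCGAGCA-3′

Replace U with T to get the coding DNA strand: TGCTCGACGCTCCTATCCTCGCTCATTTGACTAGTAGCCGAACATCGGTTACCATGCGTTGGATTCAAGTGGTCAATGTCACT. The template strand is its reverse complement (complement ACGAGCTGCGAGGATAGGAGCGAGTAAACTGATCATCGGCTTGTAGCCAATGGTACGCAACCTAAGTTCACCAGTTACAGTGA, then reverse).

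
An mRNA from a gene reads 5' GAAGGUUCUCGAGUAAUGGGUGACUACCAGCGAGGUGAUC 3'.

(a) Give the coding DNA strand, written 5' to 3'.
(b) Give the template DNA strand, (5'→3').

(a) The coding strand matches the mRNA with U→T.
(b) The template strand is the reverse complement of the coding strand.

(a) 5'-GAAGGTTCTCGAGTAATGGGTGACTACCAGCGAGGTGATC-3'
(b) 5'-GATCACCTCGCTGGTAGTCACCCATTACTCGAGAACCTTC-3'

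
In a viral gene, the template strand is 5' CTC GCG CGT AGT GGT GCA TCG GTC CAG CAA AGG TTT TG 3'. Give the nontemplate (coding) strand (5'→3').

The coding strand is complementary and antiparallel to the template: take the complement (A↔T, G↔C) and reverse.

5'-CAAAACCTTTGCTGGACCGATGCACCACTACGCGCGAG-3'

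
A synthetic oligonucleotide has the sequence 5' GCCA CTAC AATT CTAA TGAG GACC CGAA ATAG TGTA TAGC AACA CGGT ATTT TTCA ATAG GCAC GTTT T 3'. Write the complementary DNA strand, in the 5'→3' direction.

5'-AAAACGTGCCTATTGAAAAATACCGTGTTGCTATACACTATTTCGGGTCCTCATTAGAATTGTAGTGGC-3'

Pairing A↔T and G↔C gives CGGTGATGTTAAGATTACTCCTGGGCTTTATCACATATCGTTGTGCCATAAAAAGTTATCCGTGCAAAA, running 3'→5'. Reverse for the 5'→3' convention.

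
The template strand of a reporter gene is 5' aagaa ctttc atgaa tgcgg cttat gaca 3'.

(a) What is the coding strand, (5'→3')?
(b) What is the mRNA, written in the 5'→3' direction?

(a) 5'-TGTCATAAGCCGCATTCATGAAAGTTCTT-3'
(b) 5'-UGUCAUAAGCCGCAUUCAUGAAAGUUCUU-3'

(a) The coding strand is the reverse complement of the template: complement TTCTTGAAAGTACTTACGCCGAATACTGT, then reverse.
(b) mRNA has the coding-strand sequence with T→U.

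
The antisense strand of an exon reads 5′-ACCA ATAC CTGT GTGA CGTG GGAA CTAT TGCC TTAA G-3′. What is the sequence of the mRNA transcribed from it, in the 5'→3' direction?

5'-CUUAAGGCAAUAGUUCCCACGUCACACAGGUAUUGGU-3'

The mRNA has the sequence of the coding strand (reverse complement of the template) with T→U. Reverse complement of ACCAATACCTGTGTGACGTGGGAACTATTGCCTTAAG is CTTAAGGCAATAGTTCCCACGTCACACAGGTATTGGT; then T→U.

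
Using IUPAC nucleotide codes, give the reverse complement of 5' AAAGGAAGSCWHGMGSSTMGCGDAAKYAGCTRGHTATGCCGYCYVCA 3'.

Standard pairs A↔T, G↔C; ambiguity codes pair R↔Y, M↔K, W↔W, S↔S, D↔H, V↔B. Complement (TTTCCTTCSGWDCKCSSAKCGCHTTMRTCGAYCDATACGGCRGRBGT), then reverse for 5'→3'.

5'-TGBRGRCGGCATADCYAGCTRMTTHCGCKASSCKCDWGSCTTCCTTT-3'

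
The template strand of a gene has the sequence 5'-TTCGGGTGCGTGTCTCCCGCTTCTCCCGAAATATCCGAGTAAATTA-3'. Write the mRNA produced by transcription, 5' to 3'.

5'-UAAUUUACUCGGAUAUUUCGGGAGAAGCGGGAGACACGCACCCGAA-3'

RNA polymerase reads the template 3'→5' and synthesizes mRNA 5'→3' by base-pairing (A→U, T→A, G↔C). The complement of the template is AAGCCCACGCACAGAGGGCGAAGAGGGCTTTATAGGCTCATTTAAT; antiparallel, so 5'→3' the coding strand is TAATTTACTCGGATATTTCGGGAGAAGCGGGAGACACGCACCCGAA. Replace T with U for the mRNA.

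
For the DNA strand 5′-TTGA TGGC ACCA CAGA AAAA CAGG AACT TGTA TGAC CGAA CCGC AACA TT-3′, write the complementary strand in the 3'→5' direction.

Base-pairing A↔T, G↔C gives the complement. The complementary strand is antiparallel, so paired with a 5'→3' strand it runs 3'→5'.

3'-AACTACCGTGGTGTCTTTTTGTCCTTGAACATACTGGCTTGGCGTTGTAA-5'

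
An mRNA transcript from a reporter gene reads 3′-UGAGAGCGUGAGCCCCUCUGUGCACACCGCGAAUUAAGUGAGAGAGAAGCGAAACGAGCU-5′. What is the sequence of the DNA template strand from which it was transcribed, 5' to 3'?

5'-ACTCTCGCACTCGGGGAGACACGTGTGGCGCTTAATTCACTCTCTCTTCGCTTTGCTCGA-3'

Written 5'→3' the mRNA is UCGAGCAAAGCGAAGAGAGAGUGAAUUAAGCGCCACACGUGUCUCCCCGAGUGCGAGAGU, so the coding DNA strand is TCGAGCAAAGCGAAGAGAGAGTGAATTAAGCGCCACACGTGTCTCCCCGAGTGCGAGAGT. The template is its reverse complement.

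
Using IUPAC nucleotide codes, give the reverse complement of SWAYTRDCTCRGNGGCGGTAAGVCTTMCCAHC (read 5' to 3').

Standard pairs A↔T, G↔C; ambiguity codes pair R↔Y, M↔K, W↔W, S↔S, D↔H, V↔B, N↔N. Complement (SWTRAYHGAGYCNCCGCCATTCBGAAKGGTDG), then reverse for 5'→3'.

5'-GDTGGKAAGBCTTACCGCCNCYGAGHYARTWS-3'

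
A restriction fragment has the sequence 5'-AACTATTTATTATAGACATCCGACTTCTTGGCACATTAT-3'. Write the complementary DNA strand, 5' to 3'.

The complement of AACTATTTATTATAGACATCCGACTTCTTGGCACATTAT is TTGATAAATAATATCTGTAGGCTGAAGAACCGTGTAATA (A↔T, G↔C). DNA strands are antiparallel, so the complementary strand runs 3'→5'; reversing gives the 5'→3' form.

5'-ATAATGTGCCAAGAAGTCGGATGTCTATAATAAATAGTT-3'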